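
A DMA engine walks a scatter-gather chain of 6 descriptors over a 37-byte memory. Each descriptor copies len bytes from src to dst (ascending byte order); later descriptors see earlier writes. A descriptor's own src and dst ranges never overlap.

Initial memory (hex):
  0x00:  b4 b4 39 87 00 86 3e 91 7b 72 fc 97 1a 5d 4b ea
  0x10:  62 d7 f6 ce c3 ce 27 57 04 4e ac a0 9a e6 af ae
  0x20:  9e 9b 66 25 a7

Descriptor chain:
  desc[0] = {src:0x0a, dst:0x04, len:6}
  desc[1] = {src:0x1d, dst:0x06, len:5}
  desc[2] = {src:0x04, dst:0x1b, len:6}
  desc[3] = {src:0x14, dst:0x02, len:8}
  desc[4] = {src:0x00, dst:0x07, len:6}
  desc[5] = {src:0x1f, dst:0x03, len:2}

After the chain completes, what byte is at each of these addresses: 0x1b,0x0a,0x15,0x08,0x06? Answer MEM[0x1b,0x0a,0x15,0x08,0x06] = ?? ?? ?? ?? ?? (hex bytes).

[0] 0x0a->0x04 len=6 : fc 97 1a 5d 4b ea
[1] 0x1d->0x06 len=5 : e6 af ae 9e 9b
[2] 0x04->0x1b len=6 : fc 97 e6 af ae 9e
[3] 0x14->0x02 len=8 : c3 ce 27 57 04 4e ac fc
[4] 0x00->0x07 len=6 : b4 b4 c3 ce 27 57
[5] 0x1f->0x03 len=2 : ae 9e
query mem[0x1b]=0xfc, mem[0x0a]=0xce, mem[0x15]=0xce, mem[0x08]=0xb4, mem[0x06]=0x04

MEM[0x1b,0x0a,0x15,0x08,0x06] = fc ce ce b4 04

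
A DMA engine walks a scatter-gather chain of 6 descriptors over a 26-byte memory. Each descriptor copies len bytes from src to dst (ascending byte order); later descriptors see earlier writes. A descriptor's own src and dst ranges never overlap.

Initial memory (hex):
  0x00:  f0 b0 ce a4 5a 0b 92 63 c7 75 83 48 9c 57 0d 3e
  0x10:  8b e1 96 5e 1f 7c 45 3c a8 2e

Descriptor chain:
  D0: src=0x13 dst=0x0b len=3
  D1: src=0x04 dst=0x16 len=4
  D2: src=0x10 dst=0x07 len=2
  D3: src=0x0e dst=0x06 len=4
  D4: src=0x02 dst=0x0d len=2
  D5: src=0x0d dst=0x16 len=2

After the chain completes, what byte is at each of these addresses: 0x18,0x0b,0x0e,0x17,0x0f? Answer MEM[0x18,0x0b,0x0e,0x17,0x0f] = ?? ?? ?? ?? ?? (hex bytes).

MEM[0x18,0x0b,0x0e,0x17,0x0f] = 92 5e a4 a4 3e

[0] 0x13->0x0b len=3 : 5e 1f 7c
[1] 0x04->0x16 len=4 : 5a 0b 92 63
[2] 0x10->0x07 len=2 : 8b e1
[3] 0x0e->0x06 len=4 : 0d 3e 8b e1
[4] 0x02->0x0d len=2 : ce a4
[5] 0x0d->0x16 len=2 : ce a4
query mem[0x18]=0x92, mem[0x0b]=0x5e, mem[0x0e]=0xa4, mem[0x17]=0xa4, mem[0x0f]=0x3e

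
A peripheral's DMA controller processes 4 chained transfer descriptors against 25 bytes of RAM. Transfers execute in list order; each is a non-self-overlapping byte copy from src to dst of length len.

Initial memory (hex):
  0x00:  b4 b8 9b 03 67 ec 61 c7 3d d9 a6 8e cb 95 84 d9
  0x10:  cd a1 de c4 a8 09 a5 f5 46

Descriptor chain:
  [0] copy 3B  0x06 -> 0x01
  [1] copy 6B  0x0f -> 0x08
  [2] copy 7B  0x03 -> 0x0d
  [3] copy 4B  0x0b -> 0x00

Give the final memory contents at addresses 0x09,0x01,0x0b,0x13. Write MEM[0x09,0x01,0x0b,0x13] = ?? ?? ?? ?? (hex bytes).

  after D0: wrote 3B at 0x01 = 61c73d
  after D1: wrote 6B at 0x08 = d9cda1dec4a8
  after D2: wrote 7B at 0x0d = 3d67ec61c7d9cd
  after D3: wrote 4B at 0x00 = dec43d67
query mem[0x09]=0xcd, mem[0x01]=0xc4, mem[0x0b]=0xde, mem[0x13]=0xcd

MEM[0x09,0x01,0x0b,0x13] = cd c4 de cd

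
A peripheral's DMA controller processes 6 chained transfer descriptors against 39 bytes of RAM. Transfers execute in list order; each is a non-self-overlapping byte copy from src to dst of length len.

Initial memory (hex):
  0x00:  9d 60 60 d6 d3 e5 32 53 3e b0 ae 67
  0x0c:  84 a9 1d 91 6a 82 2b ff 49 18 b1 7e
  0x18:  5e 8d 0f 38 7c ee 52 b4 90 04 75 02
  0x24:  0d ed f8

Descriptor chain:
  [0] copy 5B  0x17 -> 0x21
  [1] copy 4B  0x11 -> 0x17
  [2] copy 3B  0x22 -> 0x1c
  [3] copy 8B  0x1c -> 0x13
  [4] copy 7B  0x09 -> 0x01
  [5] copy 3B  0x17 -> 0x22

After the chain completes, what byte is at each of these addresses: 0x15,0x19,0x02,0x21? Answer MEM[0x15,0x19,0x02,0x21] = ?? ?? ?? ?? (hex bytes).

MEM[0x15,0x19,0x02,0x21] = 0f 5e ae 7e

#0 dst[0x21+5] := {0x7e,0x5e,0x8d,0x0f,0x38}
#1 dst[0x17+4] := {0x82,0x2b,0xff,0x49}
#2 dst[0x1c+3] := {0x5e,0x8d,0x0f}
#3 dst[0x13+8] := {0x5e,0x8d,0x0f,0xb4,0x90,0x7e,0x5e,0x8d}
#4 dst[0x01+7] := {0xb0,0xae,0x67,0x84,0xa9,0x1d,0x91}
#5 dst[0x22+3] := {0x90,0x7e,0x5e}
query mem[0x15]=0x0f, mem[0x19]=0x5e, mem[0x02]=0xae, mem[0x21]=0x7e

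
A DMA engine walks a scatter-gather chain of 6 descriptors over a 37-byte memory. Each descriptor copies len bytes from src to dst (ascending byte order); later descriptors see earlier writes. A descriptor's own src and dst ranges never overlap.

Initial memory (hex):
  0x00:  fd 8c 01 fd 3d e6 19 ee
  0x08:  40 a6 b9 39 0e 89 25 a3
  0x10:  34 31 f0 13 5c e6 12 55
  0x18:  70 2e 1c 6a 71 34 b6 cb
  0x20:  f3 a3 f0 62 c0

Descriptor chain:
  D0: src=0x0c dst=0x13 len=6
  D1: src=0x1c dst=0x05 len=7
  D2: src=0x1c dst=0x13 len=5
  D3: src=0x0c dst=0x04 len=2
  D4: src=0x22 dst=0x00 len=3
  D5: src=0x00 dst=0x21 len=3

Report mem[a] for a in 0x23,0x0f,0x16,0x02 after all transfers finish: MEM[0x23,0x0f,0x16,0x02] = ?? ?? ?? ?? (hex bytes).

MEM[0x23,0x0f,0x16,0x02] = c0 a3 cb c0

  after D0: wrote 6B at 0x13 = 0e8925a33431
  after D1: wrote 7B at 0x05 = 7134b6cbf3a3f0
  after D2: wrote 5B at 0x13 = 7134b6cbf3
  after D3: wrote 2B at 0x04 = 0e89
  after D4: wrote 3B at 0x00 = f062c0
  after D5: wrote 3B at 0x21 = f062c0
query mem[0x23]=0xc0, mem[0x0f]=0xa3, mem[0x16]=0xcb, mem[0x02]=0xc0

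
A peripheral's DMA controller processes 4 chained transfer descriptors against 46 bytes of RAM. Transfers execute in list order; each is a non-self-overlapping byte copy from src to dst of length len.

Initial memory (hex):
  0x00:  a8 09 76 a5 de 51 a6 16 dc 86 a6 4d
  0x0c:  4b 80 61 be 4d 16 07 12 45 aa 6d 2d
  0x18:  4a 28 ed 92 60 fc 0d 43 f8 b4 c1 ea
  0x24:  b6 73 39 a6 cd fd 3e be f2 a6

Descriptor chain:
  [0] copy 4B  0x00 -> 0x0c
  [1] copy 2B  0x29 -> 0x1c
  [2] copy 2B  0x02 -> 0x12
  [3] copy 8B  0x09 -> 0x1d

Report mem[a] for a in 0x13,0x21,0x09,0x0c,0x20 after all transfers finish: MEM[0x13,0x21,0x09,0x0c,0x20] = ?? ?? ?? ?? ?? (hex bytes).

[0] 0x00->0x0c len=4 : a8 09 76 a5
[1] 0x29->0x1c len=2 : fd 3e
[2] 0x02->0x12 len=2 : 76 a5
[3] 0x09->0x1d len=8 : 86 a6 4d a8 09 76 a5 4d
query mem[0x13]=0xa5, mem[0x21]=0x09, mem[0x09]=0x86, mem[0x0c]=0xa8, mem[0x20]=0xa8

MEM[0x13,0x21,0x09,0x0c,0x20] = a5 09 86 a8 a8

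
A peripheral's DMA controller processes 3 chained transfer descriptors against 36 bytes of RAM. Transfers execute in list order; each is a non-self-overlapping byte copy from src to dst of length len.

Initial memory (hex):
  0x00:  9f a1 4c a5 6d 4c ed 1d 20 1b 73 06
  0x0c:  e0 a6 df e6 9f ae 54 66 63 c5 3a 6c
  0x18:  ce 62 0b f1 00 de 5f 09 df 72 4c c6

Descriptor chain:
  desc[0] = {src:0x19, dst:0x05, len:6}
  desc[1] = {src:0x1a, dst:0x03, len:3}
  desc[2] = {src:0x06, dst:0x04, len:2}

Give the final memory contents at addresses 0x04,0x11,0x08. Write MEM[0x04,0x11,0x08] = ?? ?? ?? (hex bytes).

MEM[0x04,0x11,0x08] = 0b ae 00

#0 dst[0x05+6] := {0x62,0x0b,0xf1,0x00,0xde,0x5f}
#1 dst[0x03+3] := {0x0b,0xf1,0x00}
#2 dst[0x04+2] := {0x0b,0xf1}
query mem[0x04]=0x0b, mem[0x11]=0xae, mem[0x08]=0x00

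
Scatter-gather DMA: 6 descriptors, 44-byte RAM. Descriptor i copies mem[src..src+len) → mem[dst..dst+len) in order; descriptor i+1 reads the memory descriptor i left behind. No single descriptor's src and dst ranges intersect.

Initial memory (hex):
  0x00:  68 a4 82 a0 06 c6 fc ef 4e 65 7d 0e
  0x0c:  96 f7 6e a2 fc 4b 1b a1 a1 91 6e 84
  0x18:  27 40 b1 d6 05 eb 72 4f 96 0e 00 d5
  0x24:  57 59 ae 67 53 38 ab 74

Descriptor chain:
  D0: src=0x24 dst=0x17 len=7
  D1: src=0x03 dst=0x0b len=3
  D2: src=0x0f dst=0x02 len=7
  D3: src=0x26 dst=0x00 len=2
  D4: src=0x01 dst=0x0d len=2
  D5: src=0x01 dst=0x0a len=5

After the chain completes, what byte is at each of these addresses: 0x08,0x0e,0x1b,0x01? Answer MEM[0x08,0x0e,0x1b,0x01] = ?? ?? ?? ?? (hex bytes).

#0 dst[0x17+7] := {0x57,0x59,0xae,0x67,0x53,0x38,0xab}
#1 dst[0x0b+3] := {0xa0,0x06,0xc6}
#2 dst[0x02+7] := {0xa2,0xfc,0x4b,0x1b,0xa1,0xa1,0x91}
#3 dst[0x00+2] := {0xae,0x67}
#4 dst[0x0d+2] := {0x67,0xa2}
#5 dst[0x0a+5] := {0x67,0xa2,0xfc,0x4b,0x1b}
query mem[0x08]=0x91, mem[0x0e]=0x1b, mem[0x1b]=0x53, mem[0x01]=0x67

MEM[0x08,0x0e,0x1b,0x01] = 91 1b 53 67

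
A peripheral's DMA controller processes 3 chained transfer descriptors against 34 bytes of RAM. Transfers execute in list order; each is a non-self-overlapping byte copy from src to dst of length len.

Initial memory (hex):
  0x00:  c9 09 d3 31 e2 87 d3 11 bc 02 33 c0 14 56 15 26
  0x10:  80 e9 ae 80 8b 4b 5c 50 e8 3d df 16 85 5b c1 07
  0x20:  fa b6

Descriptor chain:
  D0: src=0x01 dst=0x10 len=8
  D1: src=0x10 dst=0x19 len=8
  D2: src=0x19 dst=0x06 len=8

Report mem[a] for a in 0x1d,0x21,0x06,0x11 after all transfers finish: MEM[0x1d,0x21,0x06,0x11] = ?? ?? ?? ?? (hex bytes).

MEM[0x1d,0x21,0x06,0x11] = 87 b6 09 d3

  after D0: wrote 8B at 0x10 = 09d331e287d311bc
  after D1: wrote 8B at 0x19 = 09d331e287d311bc
  after D2: wrote 8B at 0x06 = 09d331e287d311bc
query mem[0x1d]=0x87, mem[0x21]=0xb6, mem[0x06]=0x09, mem[0x11]=0xd3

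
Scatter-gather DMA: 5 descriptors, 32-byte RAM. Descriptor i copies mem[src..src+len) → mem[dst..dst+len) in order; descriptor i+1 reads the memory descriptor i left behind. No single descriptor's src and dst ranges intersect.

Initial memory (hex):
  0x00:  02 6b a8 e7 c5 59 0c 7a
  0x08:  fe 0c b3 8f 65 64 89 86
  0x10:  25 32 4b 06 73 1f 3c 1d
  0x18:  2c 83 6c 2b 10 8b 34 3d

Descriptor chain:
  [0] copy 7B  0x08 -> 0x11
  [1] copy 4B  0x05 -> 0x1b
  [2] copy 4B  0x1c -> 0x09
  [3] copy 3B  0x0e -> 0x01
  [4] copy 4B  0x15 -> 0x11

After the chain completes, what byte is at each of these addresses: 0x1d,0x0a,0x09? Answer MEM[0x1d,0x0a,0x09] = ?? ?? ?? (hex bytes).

MEM[0x1d,0x0a,0x09] = 7a 7a 0c

D0: mem[0x11..0x17] <- [fe 0c b3 8f 65 64 89]
D1: mem[0x1b..0x1e] <- [59 0c 7a fe]
D2: mem[0x09..0x0c] <- [0c 7a fe 3d]
D3: mem[0x01..0x03] <- [89 86 25]
D4: mem[0x11..0x14] <- [65 64 89 2c]
query mem[0x1d]=0x7a, mem[0x0a]=0x7a, mem[0x09]=0x0c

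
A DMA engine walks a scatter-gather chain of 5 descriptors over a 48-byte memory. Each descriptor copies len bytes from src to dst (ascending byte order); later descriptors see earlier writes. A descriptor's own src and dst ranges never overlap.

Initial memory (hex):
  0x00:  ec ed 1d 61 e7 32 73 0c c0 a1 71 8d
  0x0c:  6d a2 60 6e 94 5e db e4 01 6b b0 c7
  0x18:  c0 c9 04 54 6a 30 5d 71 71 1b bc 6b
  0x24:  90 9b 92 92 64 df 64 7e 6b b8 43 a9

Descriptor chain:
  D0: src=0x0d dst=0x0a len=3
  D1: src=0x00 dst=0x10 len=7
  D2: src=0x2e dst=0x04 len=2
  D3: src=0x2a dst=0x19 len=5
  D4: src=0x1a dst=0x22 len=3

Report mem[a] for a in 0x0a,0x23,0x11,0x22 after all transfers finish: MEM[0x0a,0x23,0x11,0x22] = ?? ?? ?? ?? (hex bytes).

[0] 0x0d->0x0a len=3 : a2 60 6e
[1] 0x00->0x10 len=7 : ec ed 1d 61 e7 32 73
[2] 0x2e->0x04 len=2 : 43 a9
[3] 0x2a->0x19 len=5 : 64 7e 6b b8 43
[4] 0x1a->0x22 len=3 : 7e 6b b8
query mem[0x0a]=0xa2, mem[0x23]=0x6b, mem[0x11]=0xed, mem[0x22]=0x7e

MEM[0x0a,0x23,0x11,0x22] = a2 6b ed 7e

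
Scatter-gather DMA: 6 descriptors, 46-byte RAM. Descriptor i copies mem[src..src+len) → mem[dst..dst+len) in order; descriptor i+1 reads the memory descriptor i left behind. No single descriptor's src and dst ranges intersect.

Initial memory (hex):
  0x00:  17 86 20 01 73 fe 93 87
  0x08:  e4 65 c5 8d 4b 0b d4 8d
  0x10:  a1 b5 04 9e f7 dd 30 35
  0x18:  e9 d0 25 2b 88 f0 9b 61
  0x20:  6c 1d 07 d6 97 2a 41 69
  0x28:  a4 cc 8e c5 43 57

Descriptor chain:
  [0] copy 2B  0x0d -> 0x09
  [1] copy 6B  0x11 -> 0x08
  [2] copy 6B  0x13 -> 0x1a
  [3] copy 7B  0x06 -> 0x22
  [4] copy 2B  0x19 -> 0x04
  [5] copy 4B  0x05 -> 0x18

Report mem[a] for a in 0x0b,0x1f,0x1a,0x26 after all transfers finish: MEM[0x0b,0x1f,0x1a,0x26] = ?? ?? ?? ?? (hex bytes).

#0 dst[0x09+2] := {0x0b,0xd4}
#1 dst[0x08+6] := {0xb5,0x04,0x9e,0xf7,0xdd,0x30}
#2 dst[0x1a+6] := {0x9e,0xf7,0xdd,0x30,0x35,0xe9}
#3 dst[0x22+7] := {0x93,0x87,0xb5,0x04,0x9e,0xf7,0xdd}
#4 dst[0x04+2] := {0xd0,0x9e}
#5 dst[0x18+4] := {0x9e,0x93,0x87,0xb5}
query mem[0x0b]=0xf7, mem[0x1f]=0xe9, mem[0x1a]=0x87, mem[0x26]=0x9e

MEM[0x0b,0x1f,0x1a,0x26] = f7 e9 87 9e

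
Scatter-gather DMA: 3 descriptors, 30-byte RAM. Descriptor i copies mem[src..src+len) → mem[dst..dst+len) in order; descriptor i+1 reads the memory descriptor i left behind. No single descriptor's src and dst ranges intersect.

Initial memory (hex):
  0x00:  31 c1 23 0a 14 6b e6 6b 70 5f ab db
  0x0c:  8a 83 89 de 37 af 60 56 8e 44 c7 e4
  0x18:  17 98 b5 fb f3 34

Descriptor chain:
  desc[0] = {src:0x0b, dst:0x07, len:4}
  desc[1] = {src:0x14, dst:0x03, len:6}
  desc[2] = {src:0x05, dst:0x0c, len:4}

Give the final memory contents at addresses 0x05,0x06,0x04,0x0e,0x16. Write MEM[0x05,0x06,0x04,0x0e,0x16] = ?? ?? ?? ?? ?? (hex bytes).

[0] 0x0b->0x07 len=4 : db 8a 83 89
[1] 0x14->0x03 len=6 : 8e 44 c7 e4 17 98
[2] 0x05->0x0c len=4 : c7 e4 17 98
query mem[0x05]=0xc7, mem[0x06]=0xe4, mem[0x04]=0x44, mem[0x0e]=0x17, mem[0x16]=0xc7

MEM[0x05,0x06,0x04,0x0e,0x16] = c7 e4 44 17 c7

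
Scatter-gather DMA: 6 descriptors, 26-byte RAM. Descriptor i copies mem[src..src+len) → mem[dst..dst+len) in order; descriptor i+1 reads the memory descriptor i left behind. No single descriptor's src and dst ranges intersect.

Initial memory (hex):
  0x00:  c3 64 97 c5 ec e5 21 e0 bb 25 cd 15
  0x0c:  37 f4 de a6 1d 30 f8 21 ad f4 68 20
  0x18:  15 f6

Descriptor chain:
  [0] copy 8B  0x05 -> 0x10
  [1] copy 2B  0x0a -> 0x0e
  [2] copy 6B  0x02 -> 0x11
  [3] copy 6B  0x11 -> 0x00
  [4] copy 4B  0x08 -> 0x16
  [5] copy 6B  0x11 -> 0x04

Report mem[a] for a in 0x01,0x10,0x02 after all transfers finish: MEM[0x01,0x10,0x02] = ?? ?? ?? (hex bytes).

  after D0: wrote 8B at 0x10 = e521e0bb25cd1537
  after D1: wrote 2B at 0x0e = cd15
  after D2: wrote 6B at 0x11 = 97c5ece521e0
  after D3: wrote 6B at 0x00 = 97c5ece521e0
  after D4: wrote 4B at 0x16 = bb25cd15
  after D5: wrote 6B at 0x04 = 97c5ece521bb
query mem[0x01]=0xc5, mem[0x10]=0xe5, mem[0x02]=0xec

MEM[0x01,0x10,0x02] = c5 e5 ec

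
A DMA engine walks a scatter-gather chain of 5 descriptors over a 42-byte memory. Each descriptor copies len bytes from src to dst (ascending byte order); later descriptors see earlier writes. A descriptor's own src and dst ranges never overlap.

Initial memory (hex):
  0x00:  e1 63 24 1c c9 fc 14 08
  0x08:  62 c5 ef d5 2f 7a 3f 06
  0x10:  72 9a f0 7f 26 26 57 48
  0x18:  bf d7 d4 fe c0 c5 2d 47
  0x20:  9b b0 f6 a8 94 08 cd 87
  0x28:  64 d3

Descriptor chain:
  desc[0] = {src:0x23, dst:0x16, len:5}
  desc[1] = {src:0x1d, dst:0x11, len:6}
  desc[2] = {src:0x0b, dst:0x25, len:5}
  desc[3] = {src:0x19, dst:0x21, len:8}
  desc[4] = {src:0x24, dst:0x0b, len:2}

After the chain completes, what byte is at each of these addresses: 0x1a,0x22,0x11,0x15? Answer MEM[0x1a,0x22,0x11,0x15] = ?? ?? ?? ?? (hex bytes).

MEM[0x1a,0x22,0x11,0x15] = 87 87 c5 b0

D0: mem[0x16..0x1a] <- [a8 94 08 cd 87]
D1: mem[0x11..0x16] <- [c5 2d 47 9b b0 f6]
D2: mem[0x25..0x29] <- [d5 2f 7a 3f 06]
D3: mem[0x21..0x28] <- [cd 87 fe c0 c5 2d 47 9b]
D4: mem[0x0b..0x0c] <- [c0 c5]
query mem[0x1a]=0x87, mem[0x22]=0x87, mem[0x11]=0xc5, mem[0x15]=0xb0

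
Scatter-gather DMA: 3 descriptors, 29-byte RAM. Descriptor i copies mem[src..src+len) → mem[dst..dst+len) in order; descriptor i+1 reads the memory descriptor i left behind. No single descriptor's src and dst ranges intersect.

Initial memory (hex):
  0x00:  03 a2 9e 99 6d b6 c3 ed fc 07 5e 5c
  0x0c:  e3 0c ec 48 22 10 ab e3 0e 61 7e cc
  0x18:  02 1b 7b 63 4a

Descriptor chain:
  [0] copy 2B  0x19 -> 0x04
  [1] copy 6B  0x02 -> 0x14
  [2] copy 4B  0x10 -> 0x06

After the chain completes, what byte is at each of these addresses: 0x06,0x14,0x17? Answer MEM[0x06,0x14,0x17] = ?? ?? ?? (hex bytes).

  after D0: wrote 2B at 0x04 = 1b7b
  after D1: wrote 6B at 0x14 = 9e991b7bc3ed
  after D2: wrote 4B at 0x06 = 2210abe3
query mem[0x06]=0x22, mem[0x14]=0x9e, mem[0x17]=0x7b

MEM[0x06,0x14,0x17] = 22 9e 7b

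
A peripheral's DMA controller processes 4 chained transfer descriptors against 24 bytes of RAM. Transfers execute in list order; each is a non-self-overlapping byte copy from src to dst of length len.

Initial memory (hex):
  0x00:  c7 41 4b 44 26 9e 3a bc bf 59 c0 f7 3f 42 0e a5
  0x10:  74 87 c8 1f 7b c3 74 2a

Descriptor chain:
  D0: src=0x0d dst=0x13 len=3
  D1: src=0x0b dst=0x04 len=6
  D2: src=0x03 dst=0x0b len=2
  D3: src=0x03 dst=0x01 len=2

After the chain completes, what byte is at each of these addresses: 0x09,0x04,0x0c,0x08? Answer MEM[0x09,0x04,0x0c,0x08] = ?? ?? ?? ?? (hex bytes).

MEM[0x09,0x04,0x0c,0x08] = 74 f7 f7 a5

  after D0: wrote 3B at 0x13 = 420ea5
  after D1: wrote 6B at 0x04 = f73f420ea574
  after D2: wrote 2B at 0x0b = 44f7
  after D3: wrote 2B at 0x01 = 44f7
query mem[0x09]=0x74, mem[0x04]=0xf7, mem[0x0c]=0xf7, mem[0x08]=0xa5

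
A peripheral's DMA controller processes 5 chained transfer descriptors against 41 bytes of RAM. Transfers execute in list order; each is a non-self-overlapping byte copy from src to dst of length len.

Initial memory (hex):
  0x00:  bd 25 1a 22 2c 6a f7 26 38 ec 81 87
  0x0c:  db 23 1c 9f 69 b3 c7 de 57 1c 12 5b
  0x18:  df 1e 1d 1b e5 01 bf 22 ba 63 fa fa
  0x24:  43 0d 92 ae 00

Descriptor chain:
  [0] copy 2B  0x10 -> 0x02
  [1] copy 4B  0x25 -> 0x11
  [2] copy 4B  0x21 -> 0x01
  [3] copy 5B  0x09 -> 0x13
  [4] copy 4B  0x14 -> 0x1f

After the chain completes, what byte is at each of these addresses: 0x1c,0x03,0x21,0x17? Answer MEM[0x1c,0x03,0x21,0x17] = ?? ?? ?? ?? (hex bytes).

[0] 0x10->0x02 len=2 : 69 b3
[1] 0x25->0x11 len=4 : 0d 92 ae 00
[2] 0x21->0x01 len=4 : 63 fa fa 43
[3] 0x09->0x13 len=5 : ec 81 87 db 23
[4] 0x14->0x1f len=4 : 81 87 db 23
query mem[0x1c]=0xe5, mem[0x03]=0xfa, mem[0x21]=0xdb, mem[0x17]=0x23

MEM[0x1c,0x03,0x21,0x17] = e5 fa db 23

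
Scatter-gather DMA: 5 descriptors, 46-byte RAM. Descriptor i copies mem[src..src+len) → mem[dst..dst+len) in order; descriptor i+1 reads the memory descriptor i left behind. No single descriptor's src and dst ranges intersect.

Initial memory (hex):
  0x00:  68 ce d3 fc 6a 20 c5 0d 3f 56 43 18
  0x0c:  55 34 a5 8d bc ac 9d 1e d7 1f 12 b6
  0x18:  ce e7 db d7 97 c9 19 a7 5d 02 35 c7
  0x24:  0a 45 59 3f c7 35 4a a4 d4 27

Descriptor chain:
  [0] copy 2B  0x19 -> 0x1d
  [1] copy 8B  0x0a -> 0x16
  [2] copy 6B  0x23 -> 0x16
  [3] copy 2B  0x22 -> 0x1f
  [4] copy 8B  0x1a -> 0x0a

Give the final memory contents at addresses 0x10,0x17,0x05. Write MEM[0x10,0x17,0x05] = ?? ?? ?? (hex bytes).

MEM[0x10,0x17,0x05] = c7 0a 20

#0 dst[0x1d+2] := {0xe7,0xdb}
#1 dst[0x16+8] := {0x43,0x18,0x55,0x34,0xa5,0x8d,0xbc,0xac}
#2 dst[0x16+6] := {0xc7,0x0a,0x45,0x59,0x3f,0xc7}
#3 dst[0x1f+2] := {0x35,0xc7}
#4 dst[0x0a+8] := {0x3f,0xc7,0xbc,0xac,0xdb,0x35,0xc7,0x02}
query mem[0x10]=0xc7, mem[0x17]=0x0a, mem[0x05]=0x20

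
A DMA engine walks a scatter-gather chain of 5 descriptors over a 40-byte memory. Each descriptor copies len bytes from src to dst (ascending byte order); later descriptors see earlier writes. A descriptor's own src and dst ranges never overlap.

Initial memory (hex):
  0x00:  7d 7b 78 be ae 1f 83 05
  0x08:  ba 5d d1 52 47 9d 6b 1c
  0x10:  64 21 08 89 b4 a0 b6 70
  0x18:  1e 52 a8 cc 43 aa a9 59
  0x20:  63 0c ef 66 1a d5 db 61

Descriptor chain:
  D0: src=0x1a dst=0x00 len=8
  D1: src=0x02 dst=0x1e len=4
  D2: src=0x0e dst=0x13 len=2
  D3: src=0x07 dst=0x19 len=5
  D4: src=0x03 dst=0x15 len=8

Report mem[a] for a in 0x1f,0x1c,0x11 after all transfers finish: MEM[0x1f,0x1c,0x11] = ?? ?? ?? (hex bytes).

D0: mem[0x00..0x07] <- [a8 cc 43 aa a9 59 63 0c]
D1: mem[0x1e..0x21] <- [43 aa a9 59]
D2: mem[0x13..0x14] <- [6b 1c]
D3: mem[0x19..0x1d] <- [0c ba 5d d1 52]
D4: mem[0x15..0x1c] <- [aa a9 59 63 0c ba 5d d1]
query mem[0x1f]=0xaa, mem[0x1c]=0xd1, mem[0x11]=0x21

MEM[0x1f,0x1c,0x11] = aa d1 21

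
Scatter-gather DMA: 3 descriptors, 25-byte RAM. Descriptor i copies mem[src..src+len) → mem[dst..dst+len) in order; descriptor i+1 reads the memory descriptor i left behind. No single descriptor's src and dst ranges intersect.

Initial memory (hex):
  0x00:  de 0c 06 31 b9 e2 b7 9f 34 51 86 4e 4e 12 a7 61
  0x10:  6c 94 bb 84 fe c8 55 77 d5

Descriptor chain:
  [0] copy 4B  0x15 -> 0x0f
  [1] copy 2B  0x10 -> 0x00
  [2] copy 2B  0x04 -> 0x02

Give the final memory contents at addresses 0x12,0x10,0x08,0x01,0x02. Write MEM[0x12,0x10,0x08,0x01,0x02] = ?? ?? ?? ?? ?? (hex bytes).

  after D0: wrote 4B at 0x0f = c85577d5
  after D1: wrote 2B at 0x00 = 5577
  after D2: wrote 2B at 0x02 = b9e2
query mem[0x12]=0xd5, mem[0x10]=0x55, mem[0x08]=0x34, mem[0x01]=0x77, mem[0x02]=0xb9

MEM[0x12,0x10,0x08,0x01,0x02] = d5 55 34 77 b9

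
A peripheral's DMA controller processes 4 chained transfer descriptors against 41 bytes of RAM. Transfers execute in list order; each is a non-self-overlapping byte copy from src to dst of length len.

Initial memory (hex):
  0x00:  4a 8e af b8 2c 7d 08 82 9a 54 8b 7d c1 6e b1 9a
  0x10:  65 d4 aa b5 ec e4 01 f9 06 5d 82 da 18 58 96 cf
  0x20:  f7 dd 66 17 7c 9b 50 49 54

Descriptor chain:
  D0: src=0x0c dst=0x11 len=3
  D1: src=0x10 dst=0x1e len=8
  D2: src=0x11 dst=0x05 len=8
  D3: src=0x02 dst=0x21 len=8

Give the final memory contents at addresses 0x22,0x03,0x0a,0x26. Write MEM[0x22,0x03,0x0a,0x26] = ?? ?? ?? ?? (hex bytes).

MEM[0x22,0x03,0x0a,0x26] = b8 b8 01 b1

D0: mem[0x11..0x13] <- [c1 6e b1]
D1: mem[0x1e..0x25] <- [65 c1 6e b1 ec e4 01 f9]
D2: mem[0x05..0x0c] <- [c1 6e b1 ec e4 01 f9 06]
D3: mem[0x21..0x28] <- [af b8 2c c1 6e b1 ec e4]
query mem[0x22]=0xb8, mem[0x03]=0xb8, mem[0x0a]=0x01, mem[0x26]=0xb1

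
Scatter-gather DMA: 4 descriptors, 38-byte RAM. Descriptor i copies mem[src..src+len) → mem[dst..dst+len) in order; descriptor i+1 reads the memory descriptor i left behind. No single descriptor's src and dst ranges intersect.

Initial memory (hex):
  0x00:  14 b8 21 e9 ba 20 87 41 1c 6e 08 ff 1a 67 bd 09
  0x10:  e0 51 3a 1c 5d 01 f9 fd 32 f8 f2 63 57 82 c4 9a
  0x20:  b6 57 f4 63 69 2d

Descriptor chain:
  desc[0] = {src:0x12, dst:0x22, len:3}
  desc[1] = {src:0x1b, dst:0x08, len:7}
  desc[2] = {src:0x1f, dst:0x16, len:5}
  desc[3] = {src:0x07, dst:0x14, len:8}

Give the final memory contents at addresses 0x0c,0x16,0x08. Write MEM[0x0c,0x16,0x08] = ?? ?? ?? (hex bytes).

MEM[0x0c,0x16,0x08] = 9a 57 63

  after D0: wrote 3B at 0x22 = 3a1c5d
  after D1: wrote 7B at 0x08 = 635782c49ab657
  after D2: wrote 5B at 0x16 = 9ab6573a1c
  after D3: wrote 8B at 0x14 = 41635782c49ab657
query mem[0x0c]=0x9a, mem[0x16]=0x57, mem[0x08]=0x63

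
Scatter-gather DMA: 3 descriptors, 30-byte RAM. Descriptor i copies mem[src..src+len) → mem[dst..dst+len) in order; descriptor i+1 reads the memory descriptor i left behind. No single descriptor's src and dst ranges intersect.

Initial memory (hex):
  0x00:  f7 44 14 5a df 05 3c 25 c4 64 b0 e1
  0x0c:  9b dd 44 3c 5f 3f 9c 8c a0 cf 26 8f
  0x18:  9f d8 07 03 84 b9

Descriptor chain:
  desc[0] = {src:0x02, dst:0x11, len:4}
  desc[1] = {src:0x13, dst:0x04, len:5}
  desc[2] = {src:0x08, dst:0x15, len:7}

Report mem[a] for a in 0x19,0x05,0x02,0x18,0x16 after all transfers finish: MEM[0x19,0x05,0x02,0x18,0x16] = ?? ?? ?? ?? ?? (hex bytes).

MEM[0x19,0x05,0x02,0x18,0x16] = 9b 05 14 e1 64

#0 dst[0x11+4] := {0x14,0x5a,0xdf,0x05}
#1 dst[0x04+5] := {0xdf,0x05,0xcf,0x26,0x8f}
#2 dst[0x15+7] := {0x8f,0x64,0xb0,0xe1,0x9b,0xdd,0x44}
query mem[0x19]=0x9b, mem[0x05]=0x05, mem[0x02]=0x14, mem[0x18]=0xe1, mem[0x16]=0x64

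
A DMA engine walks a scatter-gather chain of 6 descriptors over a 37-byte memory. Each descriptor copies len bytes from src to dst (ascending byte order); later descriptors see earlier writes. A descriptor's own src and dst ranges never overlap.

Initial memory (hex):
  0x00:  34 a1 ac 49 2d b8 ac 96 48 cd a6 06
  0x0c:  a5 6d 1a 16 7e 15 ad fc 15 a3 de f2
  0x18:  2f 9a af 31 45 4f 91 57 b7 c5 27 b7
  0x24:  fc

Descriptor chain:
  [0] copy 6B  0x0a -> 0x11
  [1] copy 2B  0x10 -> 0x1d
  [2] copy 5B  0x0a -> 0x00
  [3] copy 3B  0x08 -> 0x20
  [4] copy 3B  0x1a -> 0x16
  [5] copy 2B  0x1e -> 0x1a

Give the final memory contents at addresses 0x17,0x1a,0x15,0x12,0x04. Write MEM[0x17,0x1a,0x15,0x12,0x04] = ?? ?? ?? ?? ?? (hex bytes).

  after D0: wrote 6B at 0x11 = a606a56d1a16
  after D1: wrote 2B at 0x1d = 7ea6
  after D2: wrote 5B at 0x00 = a606a56d1a
  after D3: wrote 3B at 0x20 = 48cda6
  after D4: wrote 3B at 0x16 = af3145
  after D5: wrote 2B at 0x1a = a657
query mem[0x17]=0x31, mem[0x1a]=0xa6, mem[0x15]=0x1a, mem[0x12]=0x06, mem[0x04]=0x1a

MEM[0x17,0x1a,0x15,0x12,0x04] = 31 a6 1a 06 1a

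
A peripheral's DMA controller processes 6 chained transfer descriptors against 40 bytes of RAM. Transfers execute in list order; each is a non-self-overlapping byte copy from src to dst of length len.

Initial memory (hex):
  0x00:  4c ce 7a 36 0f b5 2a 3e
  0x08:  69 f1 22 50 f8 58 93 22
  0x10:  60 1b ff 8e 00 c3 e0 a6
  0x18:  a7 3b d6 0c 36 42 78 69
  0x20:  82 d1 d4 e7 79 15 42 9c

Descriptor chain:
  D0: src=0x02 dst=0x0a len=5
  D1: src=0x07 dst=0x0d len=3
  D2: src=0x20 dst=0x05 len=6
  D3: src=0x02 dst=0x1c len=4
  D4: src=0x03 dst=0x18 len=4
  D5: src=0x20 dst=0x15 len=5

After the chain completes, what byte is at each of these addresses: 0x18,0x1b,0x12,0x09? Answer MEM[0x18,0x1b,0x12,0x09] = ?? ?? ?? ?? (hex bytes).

#0 dst[0x0a+5] := {0x7a,0x36,0x0f,0xb5,0x2a}
#1 dst[0x0d+3] := {0x3e,0x69,0xf1}
#2 dst[0x05+6] := {0x82,0xd1,0xd4,0xe7,0x79,0x15}
#3 dst[0x1c+4] := {0x7a,0x36,0x0f,0x82}
#4 dst[0x18+4] := {0x36,0x0f,0x82,0xd1}
#5 dst[0x15+5] := {0x82,0xd1,0xd4,0xe7,0x79}
query mem[0x18]=0xe7, mem[0x1b]=0xd1, mem[0x12]=0xff, mem[0x09]=0x79

MEM[0x18,0x1b,0x12,0x09] = e7 d1 ff 79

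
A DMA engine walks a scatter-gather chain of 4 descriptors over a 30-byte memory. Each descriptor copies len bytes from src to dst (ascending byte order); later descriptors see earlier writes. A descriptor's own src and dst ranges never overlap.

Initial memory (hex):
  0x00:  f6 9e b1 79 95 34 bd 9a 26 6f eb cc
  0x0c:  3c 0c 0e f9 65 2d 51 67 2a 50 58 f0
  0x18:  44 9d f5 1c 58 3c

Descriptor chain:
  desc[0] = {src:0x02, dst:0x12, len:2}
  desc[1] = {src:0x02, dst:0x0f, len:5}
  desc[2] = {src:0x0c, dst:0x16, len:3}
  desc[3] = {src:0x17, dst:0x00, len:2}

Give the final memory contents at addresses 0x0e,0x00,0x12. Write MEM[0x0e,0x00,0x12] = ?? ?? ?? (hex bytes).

D0: mem[0x12..0x13] <- [b1 79]
D1: mem[0x0f..0x13] <- [b1 79 95 34 bd]
D2: mem[0x16..0x18] <- [3c 0c 0e]
D3: mem[0x00..0x01] <- [0c 0e]
query mem[0x0e]=0x0e, mem[0x00]=0x0c, mem[0x12]=0x34

MEM[0x0e,0x00,0x12] = 0e 0c 34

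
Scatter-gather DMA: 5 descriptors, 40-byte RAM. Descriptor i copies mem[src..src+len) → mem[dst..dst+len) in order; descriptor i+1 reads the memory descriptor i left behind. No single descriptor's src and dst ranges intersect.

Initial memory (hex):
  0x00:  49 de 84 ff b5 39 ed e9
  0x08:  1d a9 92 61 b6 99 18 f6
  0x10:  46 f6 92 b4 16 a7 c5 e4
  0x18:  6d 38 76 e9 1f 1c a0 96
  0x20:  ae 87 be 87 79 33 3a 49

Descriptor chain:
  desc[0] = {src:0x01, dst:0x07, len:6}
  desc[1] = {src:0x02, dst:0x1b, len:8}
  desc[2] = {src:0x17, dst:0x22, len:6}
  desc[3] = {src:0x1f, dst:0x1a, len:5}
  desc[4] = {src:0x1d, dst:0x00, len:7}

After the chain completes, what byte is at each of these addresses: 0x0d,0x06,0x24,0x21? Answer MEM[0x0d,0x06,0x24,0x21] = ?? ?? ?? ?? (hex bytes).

#0 dst[0x07+6] := {0xde,0x84,0xff,0xb5,0x39,0xed}
#1 dst[0x1b+8] := {0x84,0xff,0xb5,0x39,0xed,0xde,0x84,0xff}
#2 dst[0x22+6] := {0xe4,0x6d,0x38,0x76,0x84,0xff}
#3 dst[0x1a+5] := {0xed,0xde,0x84,0xe4,0x6d}
#4 dst[0x00+7] := {0xe4,0x6d,0xed,0xde,0x84,0xe4,0x6d}
query mem[0x0d]=0x99, mem[0x06]=0x6d, mem[0x24]=0x38, mem[0x21]=0x84

MEM[0x0d,0x06,0x24,0x21] = 99 6d 38 84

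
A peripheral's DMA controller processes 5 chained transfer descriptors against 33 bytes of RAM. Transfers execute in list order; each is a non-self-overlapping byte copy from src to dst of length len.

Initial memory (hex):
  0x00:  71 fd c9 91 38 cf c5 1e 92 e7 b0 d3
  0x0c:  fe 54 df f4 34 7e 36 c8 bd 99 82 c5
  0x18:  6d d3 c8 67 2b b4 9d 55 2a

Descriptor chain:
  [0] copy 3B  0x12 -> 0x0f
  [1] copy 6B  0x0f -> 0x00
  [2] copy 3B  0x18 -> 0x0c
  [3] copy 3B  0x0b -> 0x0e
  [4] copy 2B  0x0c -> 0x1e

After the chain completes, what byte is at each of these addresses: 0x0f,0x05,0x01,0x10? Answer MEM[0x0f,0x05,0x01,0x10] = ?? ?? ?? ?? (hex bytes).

MEM[0x0f,0x05,0x01,0x10] = 6d bd c8 d3

D0: mem[0x0f..0x11] <- [36 c8 bd]
D1: mem[0x00..0x05] <- [36 c8 bd 36 c8 bd]
D2: mem[0x0c..0x0e] <- [6d d3 c8]
D3: mem[0x0e..0x10] <- [d3 6d d3]
D4: mem[0x1e..0x1f] <- [6d d3]
query mem[0x0f]=0x6d, mem[0x05]=0xbd, mem[0x01]=0xc8, mem[0x10]=0xd3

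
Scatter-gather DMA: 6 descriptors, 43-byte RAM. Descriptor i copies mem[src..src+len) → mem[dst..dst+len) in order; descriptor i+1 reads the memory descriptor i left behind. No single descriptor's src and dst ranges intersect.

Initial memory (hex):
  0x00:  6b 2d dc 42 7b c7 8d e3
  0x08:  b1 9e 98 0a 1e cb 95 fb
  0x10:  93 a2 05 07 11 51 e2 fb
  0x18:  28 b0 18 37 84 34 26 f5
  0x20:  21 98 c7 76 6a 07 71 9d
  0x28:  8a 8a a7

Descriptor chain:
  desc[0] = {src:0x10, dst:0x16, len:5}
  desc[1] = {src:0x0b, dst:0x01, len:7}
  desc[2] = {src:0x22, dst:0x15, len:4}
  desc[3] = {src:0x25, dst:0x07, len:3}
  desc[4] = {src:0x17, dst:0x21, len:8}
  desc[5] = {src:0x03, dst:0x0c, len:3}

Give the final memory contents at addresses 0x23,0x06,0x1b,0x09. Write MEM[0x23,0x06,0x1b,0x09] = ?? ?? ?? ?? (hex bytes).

MEM[0x23,0x06,0x1b,0x09] = 07 93 37 9d

[0] 0x10->0x16 len=5 : 93 a2 05 07 11
[1] 0x0b->0x01 len=7 : 0a 1e cb 95 fb 93 a2
[2] 0x22->0x15 len=4 : c7 76 6a 07
[3] 0x25->0x07 len=3 : 07 71 9d
[4] 0x17->0x21 len=8 : 6a 07 07 11 37 84 34 26
[5] 0x03->0x0c len=3 : cb 95 fb
query mem[0x23]=0x07, mem[0x06]=0x93, mem[0x1b]=0x37, mem[0x09]=0x9d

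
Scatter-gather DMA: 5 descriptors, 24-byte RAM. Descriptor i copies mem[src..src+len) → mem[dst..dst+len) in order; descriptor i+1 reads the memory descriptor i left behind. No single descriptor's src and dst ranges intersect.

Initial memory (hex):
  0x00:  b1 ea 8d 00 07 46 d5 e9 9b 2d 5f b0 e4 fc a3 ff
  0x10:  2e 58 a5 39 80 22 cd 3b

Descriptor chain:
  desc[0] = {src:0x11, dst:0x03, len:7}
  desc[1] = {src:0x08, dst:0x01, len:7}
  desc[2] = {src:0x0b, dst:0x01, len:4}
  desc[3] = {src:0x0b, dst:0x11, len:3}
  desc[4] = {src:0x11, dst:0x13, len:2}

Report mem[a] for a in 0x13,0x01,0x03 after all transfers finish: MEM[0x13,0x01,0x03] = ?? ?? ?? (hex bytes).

MEM[0x13,0x01,0x03] = b0 b0 fc

D0: mem[0x03..0x09] <- [58 a5 39 80 22 cd 3b]
D1: mem[0x01..0x07] <- [cd 3b 5f b0 e4 fc a3]
D2: mem[0x01..0x04] <- [b0 e4 fc a3]
D3: mem[0x11..0x13] <- [b0 e4 fc]
D4: mem[0x13..0x14] <- [b0 e4]
query mem[0x13]=0xb0, mem[0x01]=0xb0, mem[0x03]=0xfc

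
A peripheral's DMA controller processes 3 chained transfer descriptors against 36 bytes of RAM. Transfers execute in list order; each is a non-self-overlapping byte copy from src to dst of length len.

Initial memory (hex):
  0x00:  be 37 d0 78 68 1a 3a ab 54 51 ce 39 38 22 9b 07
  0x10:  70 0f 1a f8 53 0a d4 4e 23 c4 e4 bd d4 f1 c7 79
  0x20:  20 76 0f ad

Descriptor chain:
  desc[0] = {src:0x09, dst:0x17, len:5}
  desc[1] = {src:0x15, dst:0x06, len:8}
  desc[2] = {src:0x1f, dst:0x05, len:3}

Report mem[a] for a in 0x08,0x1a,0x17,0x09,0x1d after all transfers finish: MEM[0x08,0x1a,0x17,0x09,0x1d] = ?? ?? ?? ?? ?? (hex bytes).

MEM[0x08,0x1a,0x17,0x09,0x1d] = 51 38 51 ce f1

  after D0: wrote 5B at 0x17 = 51ce393822
  after D1: wrote 8B at 0x06 = 0ad451ce393822d4
  after D2: wrote 3B at 0x05 = 792076
query mem[0x08]=0x51, mem[0x1a]=0x38, mem[0x17]=0x51, mem[0x09]=0xce, mem[0x1d]=0xf1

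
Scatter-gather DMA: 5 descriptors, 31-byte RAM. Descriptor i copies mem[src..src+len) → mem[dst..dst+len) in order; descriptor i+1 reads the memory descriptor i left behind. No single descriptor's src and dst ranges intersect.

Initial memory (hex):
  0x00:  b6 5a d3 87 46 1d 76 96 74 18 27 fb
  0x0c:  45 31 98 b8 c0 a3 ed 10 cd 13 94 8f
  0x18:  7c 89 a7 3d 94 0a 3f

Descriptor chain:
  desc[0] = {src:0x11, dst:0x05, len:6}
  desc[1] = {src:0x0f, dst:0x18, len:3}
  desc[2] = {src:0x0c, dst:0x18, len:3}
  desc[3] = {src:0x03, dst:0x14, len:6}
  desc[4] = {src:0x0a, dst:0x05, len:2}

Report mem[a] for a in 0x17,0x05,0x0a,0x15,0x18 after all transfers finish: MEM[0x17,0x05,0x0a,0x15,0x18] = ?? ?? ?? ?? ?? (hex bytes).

  after D0: wrote 6B at 0x05 = a3ed10cd1394
  after D1: wrote 3B at 0x18 = b8c0a3
  after D2: wrote 3B at 0x18 = 453198
  after D3: wrote 6B at 0x14 = 8746a3ed10cd
  after D4: wrote 2B at 0x05 = 94fb
query mem[0x17]=0xed, mem[0x05]=0x94, mem[0x0a]=0x94, mem[0x15]=0x46, mem[0x18]=0x10

MEM[0x17,0x05,0x0a,0x15,0x18] = ed 94 94 46 10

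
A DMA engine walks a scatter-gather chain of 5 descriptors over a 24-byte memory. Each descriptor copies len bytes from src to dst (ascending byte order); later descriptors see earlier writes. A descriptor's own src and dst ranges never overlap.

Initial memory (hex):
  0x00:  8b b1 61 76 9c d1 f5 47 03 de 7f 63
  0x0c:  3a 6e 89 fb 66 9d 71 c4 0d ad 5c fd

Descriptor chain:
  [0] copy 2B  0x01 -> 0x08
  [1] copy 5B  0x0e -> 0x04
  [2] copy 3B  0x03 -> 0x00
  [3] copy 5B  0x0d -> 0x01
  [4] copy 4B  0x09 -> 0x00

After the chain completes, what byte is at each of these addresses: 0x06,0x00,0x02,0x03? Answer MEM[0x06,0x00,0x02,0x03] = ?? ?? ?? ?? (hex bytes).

  after D0: wrote 2B at 0x08 = b161
  after D1: wrote 5B at 0x04 = 89fb669d71
  after D2: wrote 3B at 0x00 = 7689fb
  after D3: wrote 5B at 0x01 = 6e89fb669d
  after D4: wrote 4B at 0x00 = 617f633a
query mem[0x06]=0x66, mem[0x00]=0x61, mem[0x02]=0x63, mem[0x03]=0x3a

MEM[0x06,0x00,0x02,0x03] = 66 61 63 3a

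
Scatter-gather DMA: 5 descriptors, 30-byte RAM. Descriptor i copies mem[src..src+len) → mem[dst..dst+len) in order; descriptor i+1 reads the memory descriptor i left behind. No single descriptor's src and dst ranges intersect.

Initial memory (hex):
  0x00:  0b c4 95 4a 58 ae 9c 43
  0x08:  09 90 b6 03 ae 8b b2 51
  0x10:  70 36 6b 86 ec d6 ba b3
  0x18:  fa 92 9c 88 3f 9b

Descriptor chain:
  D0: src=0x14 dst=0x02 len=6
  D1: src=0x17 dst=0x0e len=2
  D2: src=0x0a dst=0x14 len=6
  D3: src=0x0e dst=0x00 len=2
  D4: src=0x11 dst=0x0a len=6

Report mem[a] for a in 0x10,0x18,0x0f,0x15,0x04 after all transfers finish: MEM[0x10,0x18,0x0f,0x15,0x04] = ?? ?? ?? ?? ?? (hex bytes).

#0 dst[0x02+6] := {0xec,0xd6,0xba,0xb3,0xfa,0x92}
#1 dst[0x0e+2] := {0xb3,0xfa}
#2 dst[0x14+6] := {0xb6,0x03,0xae,0x8b,0xb3,0xfa}
#3 dst[0x00+2] := {0xb3,0xfa}
#4 dst[0x0a+6] := {0x36,0x6b,0x86,0xb6,0x03,0xae}
query mem[0x10]=0x70, mem[0x18]=0xb3, mem[0x0f]=0xae, mem[0x15]=0x03, mem[0x04]=0xba

MEM[0x10,0x18,0x0f,0x15,0x04] = 70 b3 ae 03 ba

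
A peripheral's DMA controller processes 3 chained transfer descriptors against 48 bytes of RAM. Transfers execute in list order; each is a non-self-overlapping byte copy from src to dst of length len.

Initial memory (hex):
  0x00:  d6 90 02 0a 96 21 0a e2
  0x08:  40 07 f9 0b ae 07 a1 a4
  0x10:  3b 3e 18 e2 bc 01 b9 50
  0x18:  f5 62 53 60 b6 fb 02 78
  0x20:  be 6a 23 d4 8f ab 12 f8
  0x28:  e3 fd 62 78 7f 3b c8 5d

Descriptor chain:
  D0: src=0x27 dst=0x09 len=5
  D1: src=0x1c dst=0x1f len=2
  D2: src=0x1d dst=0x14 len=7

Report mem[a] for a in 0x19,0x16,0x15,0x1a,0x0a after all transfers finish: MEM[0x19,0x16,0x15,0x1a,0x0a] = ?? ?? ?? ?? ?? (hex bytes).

[0] 0x27->0x09 len=5 : f8 e3 fd 62 78
[1] 0x1c->0x1f len=2 : b6 fb
[2] 0x1d->0x14 len=7 : fb 02 b6 fb 6a 23 d4
query mem[0x19]=0x23, mem[0x16]=0xb6, mem[0x15]=0x02, mem[0x1a]=0xd4, mem[0x0a]=0xe3

MEM[0x19,0x16,0x15,0x1a,0x0a] = 23 b6 02 d4 e3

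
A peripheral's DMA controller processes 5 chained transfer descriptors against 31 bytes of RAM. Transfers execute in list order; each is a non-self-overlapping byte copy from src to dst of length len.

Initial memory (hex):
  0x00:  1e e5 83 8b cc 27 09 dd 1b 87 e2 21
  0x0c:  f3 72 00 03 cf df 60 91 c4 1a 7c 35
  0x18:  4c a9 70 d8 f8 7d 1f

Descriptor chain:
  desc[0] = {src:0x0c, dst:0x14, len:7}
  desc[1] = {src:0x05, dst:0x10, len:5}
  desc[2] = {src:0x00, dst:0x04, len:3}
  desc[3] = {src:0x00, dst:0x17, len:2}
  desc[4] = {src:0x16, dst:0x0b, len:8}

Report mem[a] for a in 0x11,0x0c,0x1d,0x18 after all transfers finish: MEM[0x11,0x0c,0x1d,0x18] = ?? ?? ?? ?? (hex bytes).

  after D0: wrote 7B at 0x14 = f3720003cfdf60
  after D1: wrote 5B at 0x10 = 2709dd1b87
  after D2: wrote 3B at 0x04 = 1ee583
  after D3: wrote 2B at 0x17 = 1ee5
  after D4: wrote 8B at 0x0b = 001ee5df60d8f87d
query mem[0x11]=0xf8, mem[0x0c]=0x1e, mem[0x1d]=0x7d, mem[0x18]=0xe5

MEM[0x11,0x0c,0x1d,0x18] = f8 1e 7d e5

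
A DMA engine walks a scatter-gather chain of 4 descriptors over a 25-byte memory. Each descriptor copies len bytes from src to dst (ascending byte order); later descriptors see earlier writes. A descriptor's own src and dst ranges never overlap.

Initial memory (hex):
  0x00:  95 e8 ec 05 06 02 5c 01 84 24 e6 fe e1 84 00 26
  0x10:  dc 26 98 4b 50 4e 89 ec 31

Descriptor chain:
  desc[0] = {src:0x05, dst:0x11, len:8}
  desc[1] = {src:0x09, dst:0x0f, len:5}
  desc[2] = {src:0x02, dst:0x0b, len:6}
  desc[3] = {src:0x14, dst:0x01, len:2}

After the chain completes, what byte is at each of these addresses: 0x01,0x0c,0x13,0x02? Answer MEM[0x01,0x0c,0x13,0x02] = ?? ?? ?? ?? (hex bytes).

  after D0: wrote 8B at 0x11 = 025c018424e6fee1
  after D1: wrote 5B at 0x0f = 24e6fee184
  after D2: wrote 6B at 0x0b = ec0506025c01
  after D3: wrote 2B at 0x01 = 8424
query mem[0x01]=0x84, mem[0x0c]=0x05, mem[0x13]=0x84, mem[0x02]=0x24

MEM[0x01,0x0c,0x13,0x02] = 84 05 84 24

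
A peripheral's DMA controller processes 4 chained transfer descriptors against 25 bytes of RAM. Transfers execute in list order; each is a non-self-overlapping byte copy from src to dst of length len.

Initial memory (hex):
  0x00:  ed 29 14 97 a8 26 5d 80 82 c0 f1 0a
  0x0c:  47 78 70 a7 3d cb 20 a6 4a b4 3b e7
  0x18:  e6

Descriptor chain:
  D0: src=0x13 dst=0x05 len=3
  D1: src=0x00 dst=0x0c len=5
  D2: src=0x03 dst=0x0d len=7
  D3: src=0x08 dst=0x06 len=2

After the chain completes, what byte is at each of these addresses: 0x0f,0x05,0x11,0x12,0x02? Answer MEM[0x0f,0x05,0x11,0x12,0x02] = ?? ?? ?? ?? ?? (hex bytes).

MEM[0x0f,0x05,0x11,0x12,0x02] = a6 a6 b4 82 14

#0 dst[0x05+3] := {0xa6,0x4a,0xb4}
#1 dst[0x0c+5] := {0xed,0x29,0x14,0x97,0xa8}
#2 dst[0x0d+7] := {0x97,0xa8,0xa6,0x4a,0xb4,0x82,0xc0}
#3 dst[0x06+2] := {0x82,0xc0}
query mem[0x0f]=0xa6, mem[0x05]=0xa6, mem[0x11]=0xb4, mem[0x12]=0x82, mem[0x02]=0x14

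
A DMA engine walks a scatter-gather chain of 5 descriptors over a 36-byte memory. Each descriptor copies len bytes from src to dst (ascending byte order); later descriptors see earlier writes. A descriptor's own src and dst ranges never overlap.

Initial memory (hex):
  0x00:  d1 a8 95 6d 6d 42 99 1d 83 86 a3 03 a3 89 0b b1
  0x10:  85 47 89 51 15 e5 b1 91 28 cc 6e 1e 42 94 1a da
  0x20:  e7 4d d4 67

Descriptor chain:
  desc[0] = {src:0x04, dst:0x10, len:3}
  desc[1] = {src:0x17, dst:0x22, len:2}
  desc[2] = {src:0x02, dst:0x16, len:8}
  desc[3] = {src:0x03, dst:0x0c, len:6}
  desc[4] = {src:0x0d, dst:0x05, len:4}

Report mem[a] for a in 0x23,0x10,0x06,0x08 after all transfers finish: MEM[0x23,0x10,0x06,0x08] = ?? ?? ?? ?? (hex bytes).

[0] 0x04->0x10 len=3 : 6d 42 99
[1] 0x17->0x22 len=2 : 91 28
[2] 0x02->0x16 len=8 : 95 6d 6d 42 99 1d 83 86
[3] 0x03->0x0c len=6 : 6d 6d 42 99 1d 83
[4] 0x0d->0x05 len=4 : 6d 42 99 1d
query mem[0x23]=0x28, mem[0x10]=0x1d, mem[0x06]=0x42, mem[0x08]=0x1d

MEM[0x23,0x10,0x06,0x08] = 28 1d 42 1d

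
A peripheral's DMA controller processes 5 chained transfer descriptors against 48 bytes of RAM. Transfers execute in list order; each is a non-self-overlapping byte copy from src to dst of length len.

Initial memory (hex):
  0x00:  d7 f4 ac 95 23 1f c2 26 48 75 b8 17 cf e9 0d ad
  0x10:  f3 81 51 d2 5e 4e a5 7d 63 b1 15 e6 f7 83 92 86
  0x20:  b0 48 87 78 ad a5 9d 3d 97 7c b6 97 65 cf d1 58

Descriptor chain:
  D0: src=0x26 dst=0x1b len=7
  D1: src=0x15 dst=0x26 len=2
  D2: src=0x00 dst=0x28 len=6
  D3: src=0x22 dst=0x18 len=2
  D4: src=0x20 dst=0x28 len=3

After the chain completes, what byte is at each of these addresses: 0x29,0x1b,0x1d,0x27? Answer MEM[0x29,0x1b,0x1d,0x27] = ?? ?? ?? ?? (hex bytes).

MEM[0x29,0x1b,0x1d,0x27] = 65 9d 97 a5

#0 dst[0x1b+7] := {0x9d,0x3d,0x97,0x7c,0xb6,0x97,0x65}
#1 dst[0x26+2] := {0x4e,0xa5}
#2 dst[0x28+6] := {0xd7,0xf4,0xac,0x95,0x23,0x1f}
#3 dst[0x18+2] := {0x87,0x78}
#4 dst[0x28+3] := {0x97,0x65,0x87}
query mem[0x29]=0x65, mem[0x1b]=0x9d, mem[0x1d]=0x97, mem[0x27]=0xa5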